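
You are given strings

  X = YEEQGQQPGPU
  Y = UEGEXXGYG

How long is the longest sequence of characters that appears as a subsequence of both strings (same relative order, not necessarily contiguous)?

Pick E (X #2, Y #2); then E (X #3, Y #4); then G (X #5, Y #7); then G (X #9, Y #9); all 4 characters appear in both, in order. dp[11][9] = 4 confirms this is the maximum.

4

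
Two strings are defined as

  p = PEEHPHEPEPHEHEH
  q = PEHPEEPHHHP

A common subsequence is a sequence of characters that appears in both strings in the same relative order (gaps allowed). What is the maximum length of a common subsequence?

10

Match P [1,1] → E [3,2] → H [4,3] → P [5,4] → E [7,5] → E [9,6] → P [10,7] → H [11,8] → H [13,9] → H [15,10] — 10 characters in the same relative order in both. Since dp[15][11] = 10, nothing longer is possible.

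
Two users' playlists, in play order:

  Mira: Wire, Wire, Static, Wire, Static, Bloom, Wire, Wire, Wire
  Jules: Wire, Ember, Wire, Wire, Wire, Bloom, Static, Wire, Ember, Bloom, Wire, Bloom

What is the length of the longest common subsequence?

Pick Wire at Mira[1]=Jules[4] → Wire at Mira[2]=Jules[5] → Static at Mira[3]=Jules[7] → Wire at Mira[4]=Jules[8] → Bloom at Mira[6]=Jules[10] → Wire at Mira[7]=Jules[11]; all 6 songs appear in both, in order, and the DP table's final entry dp[9][12] is also 6, so no common subsequence is longer.

6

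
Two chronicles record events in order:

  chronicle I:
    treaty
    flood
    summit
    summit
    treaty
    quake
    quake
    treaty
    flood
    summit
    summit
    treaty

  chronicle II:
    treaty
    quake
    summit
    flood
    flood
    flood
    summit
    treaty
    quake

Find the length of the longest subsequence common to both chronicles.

One common subsequence of length 5: treaty at chronicle I[1]=chronicle II[1], then flood at chronicle I[2]=chronicle II[6], then summit at chronicle I[4]=chronicle II[7], then treaty at chronicle I[5]=chronicle II[8], then quake at chronicle I[7]=chronicle II[9], and the DP table's final entry dp[12][9] is also 5, so no common subsequence is longer.

5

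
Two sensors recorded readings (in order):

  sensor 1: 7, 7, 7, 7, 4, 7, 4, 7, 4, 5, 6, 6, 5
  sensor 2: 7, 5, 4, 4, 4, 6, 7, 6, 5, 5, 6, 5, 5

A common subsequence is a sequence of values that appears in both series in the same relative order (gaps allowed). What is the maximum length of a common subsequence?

One common subsequence of length 7: 7 at sensor 1[1]=sensor 2[1] → 4 at sensor 1[5]=sensor 2[4] → 4 at sensor 1[7]=sensor 2[5] → 7 at sensor 1[8]=sensor 2[7] → 5 at sensor 1[10]=sensor 2[10] → 6 at sensor 1[11]=sensor 2[11] → 5 at sensor 1[13]=sensor 2[13]. The LCS DP gives dp[13][13] = 7, so this is optimal.

7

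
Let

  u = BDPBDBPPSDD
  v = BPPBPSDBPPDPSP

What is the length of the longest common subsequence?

Match B (u #1, v #1), P (u #3, v #3), B (u #4, v #4), D (u #5, v #7), B (u #6, v #8), P (u #7, v #10), P (u #8, v #12), S (u #9, v #13) — 8 characters in the same relative order in both. dp[11][14] = 8 confirms this is the maximum.

8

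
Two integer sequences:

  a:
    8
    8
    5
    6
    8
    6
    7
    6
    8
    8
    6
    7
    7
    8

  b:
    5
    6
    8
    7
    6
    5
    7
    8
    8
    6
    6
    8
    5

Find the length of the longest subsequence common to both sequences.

Match 5 at a[3]=b[1]; then 6 at a[4]=b[2]; then 8 at a[5]=b[3]; then 6 at a[6]=b[5]; then 7 at a[7]=b[7]; then 8 at a[9]=b[8]; then 8 at a[10]=b[9]; then 6 at a[11]=b[11]; then 8 at a[14]=b[12] — 9 values in the same relative order in both. Since dp[14][13] = 9, nothing longer is possible.

9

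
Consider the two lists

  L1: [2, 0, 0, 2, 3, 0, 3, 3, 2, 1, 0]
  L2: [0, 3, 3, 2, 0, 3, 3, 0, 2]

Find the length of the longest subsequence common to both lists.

Pick 0 at L1[2]=L2[1], 2 at L1[4]=L2[4], 0 at L1[6]=L2[5], 3 at L1[7]=L2[6], 3 at L1[8]=L2[7], 2 at L1[9]=L2[9]; all 6 values appear in both, in order. dp[11][9] = 6 confirms this is the maximum.

6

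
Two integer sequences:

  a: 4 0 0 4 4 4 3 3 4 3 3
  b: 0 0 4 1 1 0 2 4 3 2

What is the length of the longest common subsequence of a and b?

5

Taking 0 (a #2, b #1); then 0 (a #3, b #2); then 4 (a #4, b #3); then 4 (a #6, b #8); then 3 (a #7, b #9) gives a common subsequence of length 5. The LCS DP gives dp[11][10] = 5, so this is optimal.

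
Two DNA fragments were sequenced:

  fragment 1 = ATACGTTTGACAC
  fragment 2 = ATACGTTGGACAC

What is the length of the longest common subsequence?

Taking A at fragment 1[1]=fragment 2[1] → T at fragment 1[2]=fragment 2[2] → A at fragment 1[3]=fragment 2[3] → C at fragment 1[4]=fragment 2[4] → G at fragment 1[5]=fragment 2[5] → T at fragment 1[6]=fragment 2[6] → T at fragment 1[7]=fragment 2[7] → G at fragment 1[9]=fragment 2[9] → A at fragment 1[10]=fragment 2[10] → C at fragment 1[11]=fragment 2[11] → A at fragment 1[12]=fragment 2[12] → C at fragment 1[13]=fragment 2[13] gives a common subsequence of length 12. dp[13][13] = 12 confirms this is the maximum.

12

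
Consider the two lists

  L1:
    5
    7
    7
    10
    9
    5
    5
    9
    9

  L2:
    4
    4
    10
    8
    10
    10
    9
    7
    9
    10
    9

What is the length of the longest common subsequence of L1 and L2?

Taking 10 at L1[4]=L2[6], 9 at L1[5]=L2[7], 9 at L1[8]=L2[9], 9 at L1[9]=L2[11] gives a common subsequence of length 4, and the DP table's final entry dp[9][11] is also 4, so no common subsequence is longer.

4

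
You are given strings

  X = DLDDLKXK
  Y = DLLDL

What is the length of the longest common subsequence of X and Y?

4

Let dp[i][j] be the LCS length of the first i characters of X and the first j characters of Y. dp[i][j] = dp[i-1][j-1]+1 when the i-th and j-th characters match, else max(dp[i-1][j], dp[i][j-1]).
    ·  D  L  L  D  L
 ·  0  0  0  0  0  0
 D  0  1  1  1  1  1
 L  0  1  2  2  2  2
 D  0  1  2  2  3  3
 D  0  1  2  2  3  3
 L  0  1  2  3  3  4
 K  0  1  2  3  3  4
 X  0  1  2  3  3  4
 K  0  1  2  3  3  4
dp[8][5] = 4. One LCS (by backtracking along matches): DLDL.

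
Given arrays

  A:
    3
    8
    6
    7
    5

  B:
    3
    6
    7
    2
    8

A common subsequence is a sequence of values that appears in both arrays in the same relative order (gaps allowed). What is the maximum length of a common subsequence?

3

Let dp[i][j] be the LCS length of the first i values of A and the first j values of B. dp[i][j] = dp[i-1][j-1]+1 when the i-th and j-th values match, else max(dp[i-1][j], dp[i][j-1]).
    ·  3  6  7  2  8
 ·  0  0  0  0  0  0
 3  0  1  1  1  1  1
 8  0  1  1  1  1  2
 6  0  1  2  2  2  2
 7  0  1  2  3  3  3
 5  0  1  2  3  3  3
dp[5][5] = 3. One LCS (by backtracking along matches): 3, 6, 7.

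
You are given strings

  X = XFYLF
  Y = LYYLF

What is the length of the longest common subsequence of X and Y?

3

Let dp[i][j] be the LCS length of the first i characters of X and the first j characters of Y. dp[i][j] = dp[i-1][j-1]+1 when the i-th and j-th characters match, else max(dp[i-1][j], dp[i][j-1]).
    ·  L  Y  Y  L  F
 ·  0  0  0  0  0  0
 X  0  0  0  0  0  0
 F  0  0  0  0  0  1
 Y  0  0  1  1  1  1
 L  0  1  1  1  2  2
 F  0  1  1  1  2  3
dp[5][5] = 3. One LCS (by backtracking along matches): YLF.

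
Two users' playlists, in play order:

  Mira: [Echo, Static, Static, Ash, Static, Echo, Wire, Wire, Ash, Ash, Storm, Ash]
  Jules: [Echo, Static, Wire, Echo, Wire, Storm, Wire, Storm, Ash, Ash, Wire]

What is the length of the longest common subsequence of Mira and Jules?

7

Match Echo at Mira[1]=Jules[1], Static at Mira[2]=Jules[2], Echo at Mira[6]=Jules[4], Wire at Mira[7]=Jules[5], Wire at Mira[8]=Jules[7], Ash at Mira[9]=Jules[9], Ash at Mira[10]=Jules[10] — 7 songs in the same relative order in both. Since dp[12][11] = 7, nothing longer is possible.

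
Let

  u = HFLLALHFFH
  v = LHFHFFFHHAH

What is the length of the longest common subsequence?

6

Pick H [1,2]; then F [2,3]; then H [7,4]; then F [8,6]; then F [9,7]; then H [10,11]; all 6 characters appear in both, in order. Since dp[10][11] = 6, nothing longer is possible.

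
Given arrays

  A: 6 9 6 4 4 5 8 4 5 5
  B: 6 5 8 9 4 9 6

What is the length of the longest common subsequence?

Let dp[i][j] be the LCS length of the first i values of A and the first j values of B. dp[i][j] = dp[i-1][j-1]+1 when the i-th and j-th values match, else max(dp[i-1][j], dp[i][j-1]).
    ·  6  5  8  9  4  9  6
 ·  0  0  0  0  0  0  0  0
 6  0  1  1  1  1  1  1  1
 9  0  1  1  1  2  2  2  2
 6  0  1  1  1  2  2  2  3
 4  0  1  1  1  2  3  3  3
 4  0  1  1  1  2  3  3  3
 5  0  1  2  2  2  3  3  3
 8  0  1  2  3  3  3  3  3
 4  0  1  2  3  3  4  4  4
 5  0  1  2  3  3  4  4  4
 5  0  1  2  3  3  4  4  4
dp[10][7] = 4. One LCS (by backtracking along matches): 6, 5, 8, 4.

4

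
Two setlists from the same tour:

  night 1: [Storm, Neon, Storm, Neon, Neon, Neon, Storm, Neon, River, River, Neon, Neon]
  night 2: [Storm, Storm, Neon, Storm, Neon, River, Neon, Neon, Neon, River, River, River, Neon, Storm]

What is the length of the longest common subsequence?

One common subsequence of length 10: Storm at night 1[1]=night 2[2], Neon at night 1[2]=night 2[3], Storm at night 1[3]=night 2[4], Neon at night 1[4]=night 2[5], Neon at night 1[5]=night 2[7], Neon at night 1[6]=night 2[8], Neon at night 1[8]=night 2[9], River at night 1[9]=night 2[11], River at night 1[10]=night 2[12], Neon at night 1[11]=night 2[13]. The LCS DP gives dp[12][14] = 10, so this is optimal.

10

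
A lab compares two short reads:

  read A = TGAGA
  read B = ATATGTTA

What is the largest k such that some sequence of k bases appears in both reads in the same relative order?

4

Let dp[i][j] be the LCS length of the first i bases of read A and the first j bases of read B. dp[i][j] = dp[i-1][j-1]+1 when the i-th and j-th bases match, else max(dp[i-1][j], dp[i][j-1]).
    ·  A  T  A  T  G  T  T  A
 ·  0  0  0  0  0  0  0  0  0
 T  0  0  1  1  1  1  1  1  1
 G  0  0  1  1  1  2  2  2  2
 A  0  1  1  2  2  2  2  2  3
 G  0  1  1  2  2  3  3  3  3
 A  0  1  1  2  2  3  3  3  4
dp[5][8] = 4. One LCS (by backtracking along matches): TAGA.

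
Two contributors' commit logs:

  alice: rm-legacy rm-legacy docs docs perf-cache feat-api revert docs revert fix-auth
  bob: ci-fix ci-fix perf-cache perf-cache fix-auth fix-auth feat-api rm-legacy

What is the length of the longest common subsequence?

2

Match perf-cache at alice[5]=bob[4], then feat-api at alice[6]=bob[7] — 2 commits in the same relative order in both. The LCS DP gives dp[10][8] = 2, so this is optimal.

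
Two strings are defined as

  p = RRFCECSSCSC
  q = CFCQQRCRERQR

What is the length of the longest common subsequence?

Pick R (p #1, q #6), R (p #2, q #8), E (p #5, q #9); all 3 characters appear in both, in order. dp[11][12] = 3 confirms this is the maximum.

3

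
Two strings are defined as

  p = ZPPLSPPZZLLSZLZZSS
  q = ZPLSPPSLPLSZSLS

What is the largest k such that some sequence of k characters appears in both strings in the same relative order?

12

Taking Z at p[1]=q[1], P at p[3]=q[2], L at p[4]=q[3], S at p[5]=q[4], P at p[6]=q[5], P at p[7]=q[6], L at p[10]=q[8], L at p[11]=q[10], S at p[12]=q[11], Z at p[13]=q[12], L at p[14]=q[14], S at p[18]=q[15] gives a common subsequence of length 12, and the DP table's final entry dp[18][15] is also 12, so no common subsequence is longer.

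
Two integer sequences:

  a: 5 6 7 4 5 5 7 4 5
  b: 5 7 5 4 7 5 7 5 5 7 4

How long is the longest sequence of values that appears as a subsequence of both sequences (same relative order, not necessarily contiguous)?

Pick 5 (a #1, b #1), then 7 (a #3, b #2), then 4 (a #4, b #4), then 5 (a #5, b #8), then 5 (a #6, b #9), then 7 (a #7, b #10), then 4 (a #8, b #11); all 7 values appear in both, in order. Since dp[9][11] = 7, nothing longer is possible.

7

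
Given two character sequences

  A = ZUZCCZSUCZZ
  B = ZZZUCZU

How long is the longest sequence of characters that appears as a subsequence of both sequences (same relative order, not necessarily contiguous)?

6

Let dp[i][j] be the LCS length of the first i characters of A and the first j characters of B. dp[i][j] = dp[i-1][j-1]+1 when the i-th and j-th characters match, else max(dp[i-1][j], dp[i][j-1]).
    ·  Z  Z  Z  U  C  Z  U
 ·  0  0  0  0  0  0  0  0
 Z  0  1  1  1  1  1  1  1
 U  0  1  1  1  2  2  2  2
 Z  0  1  2  2  2  2  3  3
 C  0  1  2  2  2  3  3  3
 C  0  1  2  2  2  3  3  3
 Z  0  1  2  3  3  3  4  4
 S  0  1  2  3  3  3  4  4
 U  0  1  2  3  4  4  4  5
 C  0  1  2  3  4  5  5  5
 Z  0  1  2  3  4  5  6  6
 Z  0  1  2  3  4  5  6  6
dp[11][7] = 6. One LCS (by backtracking along matches): ZZZUCZ.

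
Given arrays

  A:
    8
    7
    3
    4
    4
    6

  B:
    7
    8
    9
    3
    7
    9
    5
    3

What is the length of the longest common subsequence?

One common subsequence of length 3: 8 at A[1]=B[2], then 7 at A[2]=B[5], then 3 at A[3]=B[8], and the DP table's final entry dp[6][8] is also 3, so no common subsequence is longer.

3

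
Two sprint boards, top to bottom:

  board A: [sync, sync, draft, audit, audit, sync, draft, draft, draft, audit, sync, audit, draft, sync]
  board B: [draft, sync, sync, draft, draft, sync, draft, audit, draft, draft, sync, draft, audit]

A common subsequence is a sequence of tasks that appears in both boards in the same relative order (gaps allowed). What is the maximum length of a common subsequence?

9

Match sync (board A #1, board B #2) → sync (board A #2, board B #3) → draft (board A #3, board B #5) → sync (board A #6, board B #6) → draft (board A #7, board B #7) → draft (board A #8, board B #9) → draft (board A #9, board B #10) → sync (board A #11, board B #11) → audit (board A #12, board B #13) — 9 tasks in the same relative order in both. The LCS DP gives dp[14][13] = 9, so this is optimal.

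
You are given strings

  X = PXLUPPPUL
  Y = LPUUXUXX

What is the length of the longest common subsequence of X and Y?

Let dp[i][j] be the LCS length of the first i characters of X and the first j characters of Y. dp[i][j] = dp[i-1][j-1]+1 when the i-th and j-th characters match, else max(dp[i-1][j], dp[i][j-1]).
    ·  L  P  U  U  X  U  X  X
 ·  0  0  0  0  0  0  0  0  0
 P  0  0  1  1  1  1  1  1  1
 X  0  0  1  1  1  2  2  2  2
 L  0  1  1  1  1  2  2  2  2
 U  0  1  1  2  2  2  3  3  3
 P  0  1  2  2  2  2  3  3  3
 P  0  1  2  2  2  2  3  3  3
 P  0  1  2  2  2  2  3  3  3
 U  0  1  2  3  3  3  3  3  3
 L  0  1  2  3  3  3  3  3  3
dp[9][8] = 3. One LCS (by backtracking along matches): PXU.

3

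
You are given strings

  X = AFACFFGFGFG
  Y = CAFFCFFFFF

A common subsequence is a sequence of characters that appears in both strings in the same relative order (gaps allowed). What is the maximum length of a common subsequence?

7

Taking A [1,2], F [2,4], C [4,5], F [5,7], F [6,8], F [8,9], F [10,10] gives a common subsequence of length 7. dp[11][10] = 7 confirms this is the maximum.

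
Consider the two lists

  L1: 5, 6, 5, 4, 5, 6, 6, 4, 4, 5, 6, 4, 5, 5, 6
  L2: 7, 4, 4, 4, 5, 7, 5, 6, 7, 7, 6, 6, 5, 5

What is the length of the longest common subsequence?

7

One common subsequence of length 7: 5 (L1 #1, L2 #5); then 5 (L1 #5, L2 #7); then 6 (L1 #6, L2 #8); then 6 (L1 #7, L2 #11); then 6 (L1 #11, L2 #12); then 5 (L1 #13, L2 #13); then 5 (L1 #14, L2 #14), and the DP table's final entry dp[15][14] is also 7, so no common subsequence is longer.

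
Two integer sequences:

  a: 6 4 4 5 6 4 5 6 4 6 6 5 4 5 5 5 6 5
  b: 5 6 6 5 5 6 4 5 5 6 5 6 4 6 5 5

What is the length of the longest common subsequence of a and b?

10

Pick 6 [1,6]; then 4 [2,7]; then 5 [4,9]; then 6 [5,10]; then 5 [7,11]; then 6 [8,12]; then 4 [9,13]; then 6 [11,14]; then 5 [16,15]; then 5 [18,16]; all 10 values appear in both, in order. The LCS DP gives dp[18][16] = 10, so this is optimal.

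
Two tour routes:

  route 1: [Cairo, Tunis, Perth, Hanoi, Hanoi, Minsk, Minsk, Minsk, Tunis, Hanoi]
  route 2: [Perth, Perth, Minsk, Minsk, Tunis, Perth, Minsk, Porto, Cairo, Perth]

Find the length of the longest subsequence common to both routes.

One common subsequence of length 4: Perth at route 1[3]=route 2[2] → Minsk at route 1[6]=route 2[3] → Minsk at route 1[7]=route 2[4] → Minsk at route 1[8]=route 2[7]. The LCS DP gives dp[10][10] = 4, so this is optimal.

4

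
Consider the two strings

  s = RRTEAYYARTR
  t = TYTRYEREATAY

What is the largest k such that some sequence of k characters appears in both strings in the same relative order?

5

Let dp[i][j] be the LCS length of the first i characters of s and the first j characters of t. dp[i][j] = dp[i-1][j-1]+1 when the i-th and j-th characters match, else max(dp[i-1][j], dp[i][j-1]).
    ·  T  Y  T  R  Y  E  R  E  A  T  A  Y
 ·  0  0  0  0  0  0  0  0  0  0  0  0  0
 R  0  0  0  0  1  1  1  1  1  1  1  1  1
 R  0  0  0  0  1  1  1  2  2  2  2  2  2
 T  0  1  1  1  1  1  1  2  2  2  3  3  3
 E  0  1  1  1  1  1  2  2  3  3  3  3  3
 A  0  1  1  1  1  1  2  2  3  4  4  4  4
 Y  0  1  2  2  2  2  2  2  3  4  4  4  5
 Y  0  1  2  2  2  3  3  3  3  4  4  4  5
 A  0  1  2  2  2  3  3  3  3  4  4  5  5
 R  0  1  2  2  3  3  3  4  4  4  4  5  5
 T  0  1  2  3  3  3  3  4  4  4  5  5  5
 R  0  1  2  3  4  4  4  4  4  4  5  5  5
dp[11][12] = 5. One LCS (by backtracking along matches): RRTAY.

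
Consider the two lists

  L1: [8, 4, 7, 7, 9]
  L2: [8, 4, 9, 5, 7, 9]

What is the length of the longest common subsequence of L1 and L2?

4

Let dp[i][j] be the LCS length of the first i values of L1 and the first j values of L2. dp[i][j] = dp[i-1][j-1]+1 when the i-th and j-th values match, else max(dp[i-1][j], dp[i][j-1]).
    ·  8  4  9  5  7  9
 ·  0  0  0  0  0  0  0
 8  0  1  1  1  1  1  1
 4  0  1  2  2  2  2  2
 7  0  1  2  2  2  3  3
 7  0  1  2  2  2  3  3
 9  0  1  2  3  3  3  4
dp[5][6] = 4. One LCS (by backtracking along matches): 8, 4, 7, 9.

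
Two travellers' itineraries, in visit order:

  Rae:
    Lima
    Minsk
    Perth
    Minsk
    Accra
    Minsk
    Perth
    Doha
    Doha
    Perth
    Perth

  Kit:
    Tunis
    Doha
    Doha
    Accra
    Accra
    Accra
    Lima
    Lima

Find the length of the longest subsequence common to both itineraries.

2

Taking Doha [8,2] → Doha [9,3] gives a common subsequence of length 2. Since dp[11][8] = 2, nothing longer is possible.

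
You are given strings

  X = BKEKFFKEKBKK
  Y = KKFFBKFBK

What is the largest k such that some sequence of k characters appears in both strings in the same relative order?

Let dp[i][j] be the LCS length of the first i characters of X and the first j characters of Y. dp[i][j] = dp[i-1][j-1]+1 when the i-th and j-th characters match, else max(dp[i-1][j], dp[i][j-1]).
    ·  K  K  F  F  B  K  F  B  K
 ·  0  0  0  0  0  0  0  0  0  0
 B  0  0  0  0  0  1  1  1  1  1
 K  0  1  1  1  1  1  2  2  2  2
 E  0  1  1  1  1  1  2  2  2  2
 K  0  1  2  2  2  2  2  2  2  3
 F  0  1  2  3  3  3  3  3  3  3
 F  0  1  2  3  4  4  4  4  4  4
 K  0  1  2  3  4  4  5  5  5  5
 E  0  1  2  3  4  4  5  5  5  5
 K  0  1  2  3  4  4  5  5  5  6
 B  0  1  2  3  4  5  5  5  6  6
 K  0  1  2  3  4  5  6  6  6  7
 K  0  1  2  3  4  5  6  6  6  7
dp[12][9] = 7. One LCS (by backtracking along matches): KKFFKBK.

7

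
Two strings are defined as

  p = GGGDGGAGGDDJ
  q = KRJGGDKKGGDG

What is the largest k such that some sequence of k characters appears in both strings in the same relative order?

Let dp[i][j] be the LCS length of the first i characters of p and the first j characters of q. dp[i][j] = dp[i-1][j-1]+1 when the i-th and j-th characters match, else max(dp[i-1][j], dp[i][j-1]).
    ·  K  R  J  G  G  D  K  K  G  G  D  G
 ·  0  0  0  0  0  0  0  0  0  0  0  0  0
 G  0  0  0  0  1  1  1  1  1  1  1  1  1
 G  0  0  0  0  1  2  2  2  2  2  2  2  2
 G  0  0  0  0  1  2  2  2  2  3  3  3  3
 D  0  0  0  0  1  2  3  3  3  3  3  4  4
 G  0  0  0  0  1  2  3  3  3  4  4  4  5
 G  0  0  0  0  1  2  3  3  3  4  5  5  5
 A  0  0  0  0  1  2  3  3  3  4  5  5  5
 G  0  0  0  0  1  2  3  3  3  4  5  5  6
 G  0  0  0  0  1  2  3  3  3  4  5  5  6
 D  0  0  0  0  1  2  3  3  3  4  5  6  6
 D  0  0  0  0  1  2  3  3  3  4  5  6  6
 J  0  0  0  1  1  2  3  3  3  4  5  6  6
dp[12][12] = 6. One LCS (by backtracking along matches): GGDGGG.

6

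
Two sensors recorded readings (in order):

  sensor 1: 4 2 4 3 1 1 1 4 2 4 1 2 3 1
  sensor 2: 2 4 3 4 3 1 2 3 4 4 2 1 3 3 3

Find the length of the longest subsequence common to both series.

One common subsequence of length 8: 4 [1,2]; then 4 [3,4]; then 3 [4,5]; then 1 [5,6]; then 4 [8,10]; then 2 [9,11]; then 1 [11,12]; then 3 [13,15]. dp[14][15] = 8 confirms this is the maximum.

8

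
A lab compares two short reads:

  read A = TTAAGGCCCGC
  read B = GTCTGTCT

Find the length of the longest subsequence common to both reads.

Let dp[i][j] be the LCS length of the first i bases of read A and the first j bases of read B. dp[i][j] = dp[i-1][j-1]+1 when the i-th and j-th bases match, else max(dp[i-1][j], dp[i][j-1]).
    ·  G  T  C  T  G  T  C  T
 ·  0  0  0  0  0  0  0  0  0
 T  0  0  1  1  1  1  1  1  1
 T  0  0  1  1  2  2  2  2  2
 A  0  0  1  1  2  2  2  2  2
 A  0  0  1  1  2  2  2  2  2
 G  0  1  1  1  2  3  3  3  3
 G  0  1  1  1  2  3  3  3  3
 C  0  1  1  2  2  3  3  4  4
 C  0  1  1  2  2  3  3  4  4
 C  0  1  1  2  2  3  3  4  4
 G  0  1  1  2  2  3  3  4  4
 C  0  1  1  2  2  3  3  4  4
dp[11][8] = 4. One LCS (by backtracking along matches): TTGC.

4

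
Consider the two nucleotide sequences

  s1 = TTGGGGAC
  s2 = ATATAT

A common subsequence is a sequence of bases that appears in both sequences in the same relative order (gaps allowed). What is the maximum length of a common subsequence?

3

Taking T (s1 #1, s2 #2), T (s1 #2, s2 #4), A (s1 #7, s2 #5) gives a common subsequence of length 3, and the DP table's final entry dp[8][6] is also 3, so no common subsequence is longer.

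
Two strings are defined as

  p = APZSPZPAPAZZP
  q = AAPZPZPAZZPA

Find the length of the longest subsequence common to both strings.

10

Match A (p #1, q #2) → P (p #2, q #3) → Z (p #3, q #4) → P (p #5, q #5) → Z (p #6, q #6) → P (p #9, q #7) → A (p #10, q #8) → Z (p #11, q #9) → Z (p #12, q #10) → P (p #13, q #11) — 10 characters in the same relative order in both. Since dp[13][12] = 10, nothing longer is possible.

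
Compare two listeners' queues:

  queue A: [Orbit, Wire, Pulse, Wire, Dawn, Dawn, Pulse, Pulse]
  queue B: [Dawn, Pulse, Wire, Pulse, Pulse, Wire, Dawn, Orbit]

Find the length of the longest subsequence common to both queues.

Pick Wire (queue A #2, queue B #3), then Pulse (queue A #3, queue B #5), then Wire (queue A #4, queue B #6), then Dawn (queue A #5, queue B #7); all 4 songs appear in both, in order. The LCS DP gives dp[8][8] = 4, so this is optimal.

4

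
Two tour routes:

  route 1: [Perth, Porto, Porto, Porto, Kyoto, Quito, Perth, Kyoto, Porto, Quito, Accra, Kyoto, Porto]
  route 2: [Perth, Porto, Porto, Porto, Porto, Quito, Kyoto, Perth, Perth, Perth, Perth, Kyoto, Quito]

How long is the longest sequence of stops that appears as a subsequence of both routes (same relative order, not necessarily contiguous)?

8

Pick Perth at route 1[1]=route 2[1], then Porto at route 1[2]=route 2[3], then Porto at route 1[3]=route 2[4], then Porto at route 1[4]=route 2[5], then Kyoto at route 1[5]=route 2[7], then Perth at route 1[7]=route 2[11], then Kyoto at route 1[8]=route 2[12], then Quito at route 1[10]=route 2[13]; all 8 stops appear in both, in order. Since dp[13][13] = 8, nothing longer is possible.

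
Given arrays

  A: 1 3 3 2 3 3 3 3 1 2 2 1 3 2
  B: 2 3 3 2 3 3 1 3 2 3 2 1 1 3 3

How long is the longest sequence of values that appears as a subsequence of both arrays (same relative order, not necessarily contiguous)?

10

Pick 3 [2,2], 3 [3,3], 2 [4,4], 3 [5,5], 3 [6,6], 3 [7,8], 3 [8,10], 1 [9,12], 1 [12,13], 3 [13,15]; all 10 values appear in both, in order. The LCS DP gives dp[14][15] = 10, so this is optimal.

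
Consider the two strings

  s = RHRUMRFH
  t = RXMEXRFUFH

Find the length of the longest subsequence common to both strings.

5

One common subsequence of length 5: R at s[1]=t[1], R at s[3]=t[6], U at s[4]=t[8], F at s[7]=t[9], H at s[8]=t[10]. Since dp[8][10] = 5, nothing longer is possible.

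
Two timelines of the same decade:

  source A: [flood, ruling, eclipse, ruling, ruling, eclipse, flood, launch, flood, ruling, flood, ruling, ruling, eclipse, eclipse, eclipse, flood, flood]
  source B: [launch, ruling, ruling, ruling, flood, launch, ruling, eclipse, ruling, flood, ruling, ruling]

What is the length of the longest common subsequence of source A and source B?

9

Taking ruling (source A #2, source B #2) → ruling (source A #4, source B #3) → ruling (source A #5, source B #4) → flood (source A #7, source B #5) → launch (source A #8, source B #6) → ruling (source A #10, source B #9) → flood (source A #11, source B #10) → ruling (source A #12, source B #11) → ruling (source A #13, source B #12) gives a common subsequence of length 9. Since dp[18][12] = 9, nothing longer is possible.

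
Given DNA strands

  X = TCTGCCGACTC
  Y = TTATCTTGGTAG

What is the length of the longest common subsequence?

6

Match T (X #1, Y #4), C (X #2, Y #5), T (X #3, Y #7), G (X #4, Y #8), G (X #7, Y #9), A (X #8, Y #11) — 6 bases in the same relative order in both. dp[11][12] = 6 confirms this is the maximum.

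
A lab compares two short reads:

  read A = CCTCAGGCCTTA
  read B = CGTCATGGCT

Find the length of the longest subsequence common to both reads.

Let dp[i][j] be the LCS length of the first i bases of read A and the first j bases of read B. dp[i][j] = dp[i-1][j-1]+1 when the i-th and j-th bases match, else max(dp[i-1][j], dp[i][j-1]).
    ·  C  G  T  C  A  T  G  G  C  T
 ·  0  0  0  0  0  0  0  0  0  0  0
 C  0  1  1  1  1  1  1  1  1  1  1
 C  0  1  1  1  2  2  2  2  2  2  2
 T  0  1  1  2  2  2  3  3  3  3  3
 C  0  1  1  2  3  3  3  3  3  4  4
 A  0  1  1  2  3  4  4  4  4  4  4
 G  0  1  2  2  3  4  4  5  5  5  5
 G  0  1  2  2  3  4  4  5  6  6  6
 C  0  1  2  2  3  4  4  5  6  7  7
 C  0  1  2  2  3  4  4  5  6  7  7
 T  0  1  2  3  3  4  5  5  6  7  8
 T  0  1  2  3  3  4  5  5  6  7  8
 A  0  1  2  3  3  4  5  5  6  7  8
dp[12][10] = 8. One LCS (by backtracking along matches): CTCAGGCT.

8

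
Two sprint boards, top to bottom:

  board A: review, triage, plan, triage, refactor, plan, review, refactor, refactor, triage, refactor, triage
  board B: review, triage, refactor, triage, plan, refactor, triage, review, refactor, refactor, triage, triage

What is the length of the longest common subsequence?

9

Taking review [1,1], triage [2,4], plan [3,5], triage [4,7], review [7,8], refactor [8,9], refactor [9,10], triage [10,11], triage [12,12] gives a common subsequence of length 9. Since dp[12][12] = 9, nothing longer is possible.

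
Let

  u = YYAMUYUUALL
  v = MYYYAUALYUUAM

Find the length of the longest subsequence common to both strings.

Let dp[i][j] be the LCS length of the first i characters of u and the first j characters of v. dp[i][j] = dp[i-1][j-1]+1 when the i-th and j-th characters match, else max(dp[i-1][j], dp[i][j-1]).
    ·  M  Y  Y  Y  A  U  A  L  Y  U  U  A  M
 ·  0  0  0  0  0  0  0  0  0  0  0  0  0  0
 Y  0  0  1  1  1  1  1  1  1  1  1  1  1  1
 Y  0  0  1  2  2  2  2  2  2  2  2  2  2  2
 A  0  0  1  2  2  3  3  3  3  3  3  3  3  3
 M  0  1  1  2  2  3  3  3  3  3  3  3  3  4
 U  0  1  1  2  2  3  4  4  4  4  4  4  4  4
 Y  0  1  2  2  3  3  4  4  4  5  5  5  5  5
 U  0  1  2  2  3  3  4  4  4  5  6  6  6  6
 U  0  1  2  2  3  3  4  4  4  5  6  7  7  7
 A  0  1  2  2  3  4  4  5  5  5  6  7  8  8
 L  0  1  2  2  3  4  4  5  6  6  6  7  8  8
 L  0  1  2  2  3  4  4  5  6  6  6  7  8  8
dp[11][13] = 8. One LCS (by backtracking along matches): YYAUYUUA.

8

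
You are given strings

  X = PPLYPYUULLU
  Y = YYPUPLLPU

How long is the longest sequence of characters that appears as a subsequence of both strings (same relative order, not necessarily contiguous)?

6

Taking Y at X[4]=Y[2]; then P at X[5]=Y[3]; then U at X[7]=Y[4]; then L at X[9]=Y[6]; then L at X[10]=Y[7]; then U at X[11]=Y[9] gives a common subsequence of length 6. Since dp[11][9] = 6, nothing longer is possible.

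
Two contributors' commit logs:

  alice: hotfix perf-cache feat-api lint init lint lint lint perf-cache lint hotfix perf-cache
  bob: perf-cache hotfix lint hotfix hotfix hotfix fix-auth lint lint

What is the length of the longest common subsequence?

Pick hotfix [1,2], lint [4,3], lint [8,8], lint [10,9]; all 4 commits appear in both, in order, and the DP table's final entry dp[12][9] is also 4, so no common subsequence is longer.

4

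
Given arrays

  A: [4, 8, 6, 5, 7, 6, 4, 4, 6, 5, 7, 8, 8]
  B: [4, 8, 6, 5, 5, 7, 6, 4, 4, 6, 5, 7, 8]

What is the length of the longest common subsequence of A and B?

12

Taking 4 [1,1], then 8 [2,2], then 6 [3,3], then 5 [4,5], then 7 [5,6], then 6 [6,7], then 4 [7,8], then 4 [8,9], then 6 [9,10], then 5 [10,11], then 7 [11,12], then 8 [13,13] gives a common subsequence of length 12, and the DP table's final entry dp[13][13] is also 12, so no common subsequence is longer.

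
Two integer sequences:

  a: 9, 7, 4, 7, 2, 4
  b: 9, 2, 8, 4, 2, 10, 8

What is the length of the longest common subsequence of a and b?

3

Pick 9 (a #1, b #1) → 4 (a #3, b #4) → 2 (a #5, b #5); all 3 values appear in both, in order. Since dp[6][7] = 3, nothing longer is possible.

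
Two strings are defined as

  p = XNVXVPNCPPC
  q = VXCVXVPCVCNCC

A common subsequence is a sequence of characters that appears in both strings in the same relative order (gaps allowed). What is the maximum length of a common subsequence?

One common subsequence of length 8: X at p[1]=q[2], V at p[3]=q[4], X at p[4]=q[5], V at p[5]=q[6], P at p[6]=q[7], N at p[7]=q[11], C at p[8]=q[12], C at p[11]=q[13]. dp[11][13] = 8 confirms this is the maximum.

8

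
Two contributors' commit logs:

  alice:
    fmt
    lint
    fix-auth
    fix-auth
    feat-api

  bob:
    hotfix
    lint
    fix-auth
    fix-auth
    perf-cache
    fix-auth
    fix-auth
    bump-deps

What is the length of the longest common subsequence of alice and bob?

One common subsequence of length 3: lint [2,2] → fix-auth [3,6] → fix-auth [4,7]. The LCS DP gives dp[5][8] = 3, so this is optimal.

3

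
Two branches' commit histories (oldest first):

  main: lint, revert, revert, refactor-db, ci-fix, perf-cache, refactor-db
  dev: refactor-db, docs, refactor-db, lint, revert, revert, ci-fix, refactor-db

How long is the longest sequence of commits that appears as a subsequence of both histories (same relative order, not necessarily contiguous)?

Taking lint at main[1]=dev[4] → revert at main[2]=dev[5] → revert at main[3]=dev[6] → ci-fix at main[5]=dev[7] → refactor-db at main[7]=dev[8] gives a common subsequence of length 5. Since dp[7][8] = 5, nothing longer is possible.

5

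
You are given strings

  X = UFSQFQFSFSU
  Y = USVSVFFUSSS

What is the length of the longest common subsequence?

6

Let dp[i][j] be the LCS length of the first i characters of X and the first j characters of Y. dp[i][j] = dp[i-1][j-1]+1 when the i-th and j-th characters match, else max(dp[i-1][j], dp[i][j-1]).
    ·  U  S  V  S  V  F  F  U  S  S  S
 ·  0  0  0  0  0  0  0  0  0  0  0  0
 U  0  1  1  1  1  1  1  1  1  1  1  1
 F  0  1  1  1  1  1  2  2  2  2  2  2
 S  0  1  2  2  2  2  2  2  2  3  3  3
 Q  0  1  2  2  2  2  2  2  2  3  3  3
 F  0  1  2  2  2  2  3  3  3  3  3  3
 Q  0  1  2  2  2  2  3  3  3  3  3  3
 F  0  1  2  2  2  2  3  4  4  4  4  4
 S  0  1  2  2  3  3  3  4  4  5  5  5
 F  0  1  2  2  3  3  4  4  4  5  5  5
 S  0  1  2  2  3  3  4  4  4  5  6  6
 U  0  1  2  2  3  3  4  4  5  5  6  6
dp[11][11] = 6. One LCS (by backtracking along matches): USFFSS.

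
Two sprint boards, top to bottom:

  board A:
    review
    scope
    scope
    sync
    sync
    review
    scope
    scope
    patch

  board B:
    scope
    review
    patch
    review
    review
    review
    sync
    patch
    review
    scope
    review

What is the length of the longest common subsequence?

4

Pick review at board A[1]=board B[6], then sync at board A[4]=board B[7], then review at board A[6]=board B[9], then scope at board A[7]=board B[10]; all 4 tasks appear in both, in order. The LCS DP gives dp[9][11] = 4, so this is optimal.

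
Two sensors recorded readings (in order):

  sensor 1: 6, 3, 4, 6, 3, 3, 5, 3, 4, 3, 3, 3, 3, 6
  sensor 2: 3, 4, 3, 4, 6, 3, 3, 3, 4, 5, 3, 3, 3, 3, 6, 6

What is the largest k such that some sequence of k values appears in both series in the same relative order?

12

Match 3 (sensor 1 #2, sensor 2 #3) → 4 (sensor 1 #3, sensor 2 #4) → 6 (sensor 1 #4, sensor 2 #5) → 3 (sensor 1 #5, sensor 2 #6) → 3 (sensor 1 #6, sensor 2 #7) → 3 (sensor 1 #8, sensor 2 #8) → 4 (sensor 1 #9, sensor 2 #9) → 3 (sensor 1 #10, sensor 2 #11) → 3 (sensor 1 #11, sensor 2 #12) → 3 (sensor 1 #12, sensor 2 #13) → 3 (sensor 1 #13, sensor 2 #14) → 6 (sensor 1 #14, sensor 2 #16) — 12 values in the same relative order in both. Since dp[14][16] = 12, nothing longer is possible.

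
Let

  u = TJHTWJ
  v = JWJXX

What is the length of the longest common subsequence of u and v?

One common subsequence of length 3: J [2,1], W [5,2], J [6,3]. Since dp[6][5] = 3, nothing longer is possible.

3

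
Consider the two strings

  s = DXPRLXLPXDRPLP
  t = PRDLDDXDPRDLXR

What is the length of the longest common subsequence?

7

One common subsequence of length 7: D at s[1]=t[6], then X at s[2]=t[7], then P at s[3]=t[9], then R at s[4]=t[10], then L at s[7]=t[12], then X at s[9]=t[13], then R at s[11]=t[14]. The LCS DP gives dp[14][14] = 7, so this is optimal.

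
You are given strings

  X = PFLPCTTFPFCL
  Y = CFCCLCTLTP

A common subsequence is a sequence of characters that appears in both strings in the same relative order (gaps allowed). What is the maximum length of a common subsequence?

6

Let dp[i][j] be the LCS length of the first i characters of X and the first j characters of Y. dp[i][j] = dp[i-1][j-1]+1 when the i-th and j-th characters match, else max(dp[i-1][j], dp[i][j-1]).
    ·  C  F  C  C  L  C  T  L  T  P
 ·  0  0  0  0  0  0  0  0  0  0  0
 P  0  0  0  0  0  0  0  0  0  0  1
 F  0  0  1  1  1  1  1  1  1  1  1
 L  0  0  1  1  1  2  2  2  2  2  2
 P  0  0  1  1  1  2  2  2  2  2  3
 C  0  1  1  2  2  2  3  3  3  3  3
 T  0  1  1  2  2  2  3  4  4  4  4
 T  0  1  1  2  2  2  3  4  4  5  5
 F  0  1  2  2  2  2  3  4  4  5  5
 P  0  1  2  2  2  2  3  4  4  5  6
 F  0  1  2  2  2  2  3  4  4  5  6
 C  0  1  2  3  3  3  3  4  4  5  6
 L  0  1  2  3  3  4  4  4  5  5  6
dp[12][10] = 6. One LCS (by backtracking along matches): FLCTTP.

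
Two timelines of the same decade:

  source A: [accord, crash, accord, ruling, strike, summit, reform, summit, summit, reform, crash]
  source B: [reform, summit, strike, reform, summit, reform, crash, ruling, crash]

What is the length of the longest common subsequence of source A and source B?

5

Match strike [5,3], reform [7,4], summit [9,5], reform [10,6], crash [11,9] — 5 events in the same relative order in both. Since dp[11][9] = 5, nothing longer is possible.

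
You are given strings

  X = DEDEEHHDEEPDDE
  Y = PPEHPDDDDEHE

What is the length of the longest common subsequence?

Pick E (X #2, Y #3), D (X #3, Y #6), D (X #8, Y #7), D (X #12, Y #8), D (X #13, Y #9), E (X #14, Y #12); all 6 characters appear in both, in order, and the DP table's final entry dp[14][12] is also 6, so no common subsequence is longer.

6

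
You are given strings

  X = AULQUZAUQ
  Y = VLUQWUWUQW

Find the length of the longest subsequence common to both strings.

5

Taking U at X[2]=Y[3], then Q at X[4]=Y[4], then U at X[5]=Y[6], then U at X[8]=Y[8], then Q at X[9]=Y[9] gives a common subsequence of length 5. The LCS DP gives dp[9][10] = 5, so this is optimal.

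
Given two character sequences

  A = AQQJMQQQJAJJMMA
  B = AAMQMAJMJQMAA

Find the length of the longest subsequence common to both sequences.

Pick A (A #1, B #2), then Q (A #3, B #4), then M (A #5, B #5), then A (A #10, B #6), then J (A #11, B #7), then J (A #12, B #9), then M (A #13, B #11), then A (A #15, B #13); all 8 characters appear in both, in order. The LCS DP gives dp[15][13] = 8, so this is optimal.

8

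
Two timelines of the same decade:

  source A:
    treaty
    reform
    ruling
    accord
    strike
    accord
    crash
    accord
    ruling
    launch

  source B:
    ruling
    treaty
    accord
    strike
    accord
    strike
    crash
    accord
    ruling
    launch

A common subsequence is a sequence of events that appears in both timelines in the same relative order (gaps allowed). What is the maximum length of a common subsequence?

Pick treaty (source A #1, source B #2); then accord (source A #4, source B #3); then strike (source A #5, source B #4); then accord (source A #6, source B #5); then crash (source A #7, source B #7); then accord (source A #8, source B #8); then ruling (source A #9, source B #9); then launch (source A #10, source B #10); all 8 events appear in both, in order. dp[10][10] = 8 confirms this is the maximum.

8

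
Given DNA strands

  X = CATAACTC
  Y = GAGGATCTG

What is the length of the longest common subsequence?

4

Let dp[i][j] be the LCS length of the first i bases of X and the first j bases of Y. dp[i][j] = dp[i-1][j-1]+1 when the i-th and j-th bases match, else max(dp[i-1][j], dp[i][j-1]).
    ·  G  A  G  G  A  T  C  T  G
 ·  0  0  0  0  0  0  0  0  0  0
 C  0  0  0  0  0  0  0  1  1  1
 A  0  0  1  1  1  1  1  1  1  1
 T  0  0  1  1  1  1  2  2  2  2
 A  0  0  1  1  1  2  2  2  2  2
 A  0  0  1  1  1  2  2  2  2  2
 C  0  0  1  1  1  2  2  3  3  3
 T  0  0  1  1  1  2  3  3  4  4
 C  0  0  1  1  1  2  3  4  4  4
dp[8][9] = 4. One LCS (by backtracking along matches): ATCT.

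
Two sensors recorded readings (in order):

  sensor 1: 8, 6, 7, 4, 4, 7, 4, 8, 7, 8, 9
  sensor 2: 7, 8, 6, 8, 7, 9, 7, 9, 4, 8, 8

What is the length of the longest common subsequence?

7

Taking 8 [1,2], 6 [2,3], 7 [3,5], 7 [6,7], 4 [7,9], 8 [8,10], 8 [10,11] gives a common subsequence of length 7. dp[11][11] = 7 confirms this is the maximum.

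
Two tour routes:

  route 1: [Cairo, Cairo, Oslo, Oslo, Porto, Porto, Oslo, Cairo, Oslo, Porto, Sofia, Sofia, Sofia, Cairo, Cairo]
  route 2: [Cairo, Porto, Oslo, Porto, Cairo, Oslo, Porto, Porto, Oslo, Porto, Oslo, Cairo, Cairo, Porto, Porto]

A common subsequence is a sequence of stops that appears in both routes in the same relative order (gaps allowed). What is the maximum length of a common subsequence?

Taking Cairo [1,1], then Cairo [2,5], then Oslo [4,6], then Porto [5,7], then Porto [6,8], then Oslo [7,9], then Oslo [9,11], then Cairo [14,12], then Cairo [15,13] gives a common subsequence of length 9. The LCS DP gives dp[15][15] = 9, so this is optimal.

9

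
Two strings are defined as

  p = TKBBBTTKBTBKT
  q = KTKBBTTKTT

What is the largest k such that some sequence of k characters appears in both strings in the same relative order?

9

Pick T at p[1]=q[2], K at p[2]=q[3], B at p[4]=q[4], B at p[5]=q[5], T at p[6]=q[6], T at p[7]=q[7], K at p[8]=q[8], T at p[10]=q[9], T at p[13]=q[10]; all 9 characters appear in both, in order. Since dp[13][10] = 9, nothing longer is possible.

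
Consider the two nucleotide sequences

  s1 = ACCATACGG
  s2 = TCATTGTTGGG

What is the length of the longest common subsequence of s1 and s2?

5

Pick C at s1[3]=s2[2], A at s1[4]=s2[3], T at s1[5]=s2[8], G at s1[8]=s2[10], G at s1[9]=s2[11]; all 5 bases appear in both, in order. The LCS DP gives dp[9][11] = 5, so this is optimal.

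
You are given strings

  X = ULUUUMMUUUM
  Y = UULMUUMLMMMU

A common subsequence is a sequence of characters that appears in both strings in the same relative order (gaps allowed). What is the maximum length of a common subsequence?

Let dp[i][j] be the LCS length of the first i characters of X and the first j characters of Y. dp[i][j] = dp[i-1][j-1]+1 when the i-th and j-th characters match, else max(dp[i-1][j], dp[i][j-1]).
    ·  U  U  L  M  U  U  M  L  M  M  M  U
 ·  0  0  0  0  0  0  0  0  0  0  0  0  0
 U  0  1  1  1  1  1  1  1  1  1  1  1  1
 L  0  1  1  2  2  2  2  2  2  2  2  2  2
 U  0  1  2  2  2  3  3  3  3  3  3  3  3
 U  0  1  2  2  2  3  4  4  4  4  4  4  4
 U  0  1  2  2  2  3  4  4  4  4  4  4  5
 M  0  1  2  2  3  3  4  5  5  5  5  5  5
 M  0  1  2  2  3  3  4  5  5  6  6  6  6
 U  0  1  2  2  3  4  4  5  5  6  6  6  7
 U  0  1  2  2  3  4  5  5  5  6  6  6  7
 U  0  1  2  2  3  4  5  5  5  6  6  6  7
 M  0  1  2  2  3  4  5  6  6  6  7  7  7
dp[11][12] = 7. One LCS (by backtracking along matches): ULUUMMU.

7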